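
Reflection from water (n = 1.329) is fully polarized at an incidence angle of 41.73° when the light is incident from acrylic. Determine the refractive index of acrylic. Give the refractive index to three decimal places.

n ≈ 1.490

Full polarization of the reflected beam means tan θ_B = n₂/n₁, where n₁ is the incident medium (acrylic).
n₁ = n₂ / tan θ_B = 1.329 / tan 41.73° = 1.490.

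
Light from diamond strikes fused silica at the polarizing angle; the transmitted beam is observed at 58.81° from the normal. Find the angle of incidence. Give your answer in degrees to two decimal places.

θ_B ≈ 31.19°

Since the reflected and refracted rays are at right angles at the polarizing angle, θ_B + θ_t = 90°.
So θ_B = 90° − θ_t = 90° − 58.81° = 31.19°.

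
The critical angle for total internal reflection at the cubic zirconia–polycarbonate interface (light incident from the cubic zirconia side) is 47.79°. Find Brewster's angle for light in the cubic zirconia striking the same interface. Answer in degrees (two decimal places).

θ_B ≈ 36.53°

At the critical angle sin θ_c = n₂/n₁, giving n₂/n₁ = sin 47.79° = 0.7407.
Then tan θ_B = n₂/n₁ = 0.7407, so θ_B = arctan 0.7407 = 36.53°.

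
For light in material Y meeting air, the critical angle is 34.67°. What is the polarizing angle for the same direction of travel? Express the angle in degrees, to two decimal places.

n₂/n₁ = sin θ_c = sin 34.67° = 0.5688.
tan θ_B equals the same ratio, so θ_B = arctan(0.5688) = 29.63°.

θ_B ≈ 29.63°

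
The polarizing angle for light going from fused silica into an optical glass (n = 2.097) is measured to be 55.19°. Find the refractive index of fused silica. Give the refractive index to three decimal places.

n ≈ 1.458

At the polarizing angle, tan θ_B = n₂/n₁ with n₁ on the incident side (fused silica) and n₂ on the transmitted side (an optical glass).
n₁ = n₂ / tan θ_B = 2.097 / tan 55.19° = 1.458.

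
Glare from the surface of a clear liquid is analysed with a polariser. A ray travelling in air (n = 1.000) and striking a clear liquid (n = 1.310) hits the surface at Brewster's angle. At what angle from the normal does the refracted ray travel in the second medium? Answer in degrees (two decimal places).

tan θ_B = n₂/n₁ = 1.310/1.000 = 1.3100, so θ_B = 52.64°.
At Brewster's angle the reflected and refracted rays are perpendicular, so θ_t = 90° − θ_B = 90° − 52.64° = 37.36°.

θ_t ≈ 37.36°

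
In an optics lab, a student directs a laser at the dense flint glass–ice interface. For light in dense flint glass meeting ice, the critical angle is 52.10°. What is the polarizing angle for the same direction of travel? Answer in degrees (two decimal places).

θ_B ≈ 38.28°

n₂/n₁ = sin θ_c = sin 52.10° = 0.7891.
tan θ_B equals the same ratio, so θ_B = arctan(0.7891) = 38.28°.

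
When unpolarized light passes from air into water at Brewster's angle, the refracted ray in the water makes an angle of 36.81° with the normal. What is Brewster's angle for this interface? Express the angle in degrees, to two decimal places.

θ_B ≈ 53.19°

Brewster's condition makes the reflected and refracted beams perpendicular: θ_B + θ_t = 90°.
θ_B = 90° − 36.81° = 53.19°.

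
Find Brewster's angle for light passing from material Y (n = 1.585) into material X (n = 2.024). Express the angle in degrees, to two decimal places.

tan θ_B = n₂/n₁ = 2.024/1.585 = 1.2770.
So θ_B = arctan 1.2770 = 51.94°.

θ_B ≈ 51.94°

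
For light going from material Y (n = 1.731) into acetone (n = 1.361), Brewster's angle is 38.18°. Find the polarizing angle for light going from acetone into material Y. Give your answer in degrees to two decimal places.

θ_B' ≈ 51.82°

tan θ_B' = n₁/n₂ = 1/tan θ_B, so θ_B' = 90° − θ_B.
θ_B' = 90° − 38.18° = 51.82°.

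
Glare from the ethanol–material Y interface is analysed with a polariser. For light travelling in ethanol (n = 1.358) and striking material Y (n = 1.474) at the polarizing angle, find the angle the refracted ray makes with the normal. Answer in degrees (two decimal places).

θ_t ≈ 42.65°

tan θ_B = n₂/n₁ = 1.474/1.358 = 1.0854, so θ_B = 47.35°.
At Brewster's angle the reflected and refracted rays are perpendicular, so θ_t = 90° − θ_B = 90° − 47.35° = 42.65°.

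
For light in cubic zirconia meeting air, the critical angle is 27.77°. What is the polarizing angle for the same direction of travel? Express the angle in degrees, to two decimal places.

At the critical angle sin θ_c = n₂/n₁, giving n₂/n₁ = sin 27.77° = 0.4659.
Then tan θ_B = n₂/n₁ = 0.4659, so θ_B = arctan 0.4659 = 24.98°.

θ_B ≈ 24.98°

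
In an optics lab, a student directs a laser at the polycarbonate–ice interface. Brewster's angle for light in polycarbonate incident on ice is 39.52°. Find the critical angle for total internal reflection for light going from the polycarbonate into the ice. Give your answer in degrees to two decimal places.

From Brewster, n₂/n₁ = tan θ_B = tan 39.52° = 0.8249.
Then sin θ_c = n₂/n₁ = 0.8249, so θ_c = arcsin 0.8249 = 55.58°.

θ_c ≈ 55.58°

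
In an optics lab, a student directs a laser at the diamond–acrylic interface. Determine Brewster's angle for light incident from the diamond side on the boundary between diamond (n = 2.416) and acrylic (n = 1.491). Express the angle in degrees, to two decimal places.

θ_B ≈ 31.68°

tan θ_B = n₂/n₁ = 1.491/2.416 = 0.6171.
So θ_B = arctan 0.6171 = 31.68°.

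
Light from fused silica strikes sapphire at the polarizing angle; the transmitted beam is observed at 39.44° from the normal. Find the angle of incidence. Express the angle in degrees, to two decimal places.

At Brewster's angle the reflected and refracted rays are perpendicular, so θ_B + θ_t = 90°.
θ_B = 90° − 39.44° = 50.56°.

θ_B ≈ 50.56°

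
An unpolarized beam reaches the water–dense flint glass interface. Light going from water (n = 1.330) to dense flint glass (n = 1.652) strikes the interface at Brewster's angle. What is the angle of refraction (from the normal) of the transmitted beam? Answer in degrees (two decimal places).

First find Brewster's angle: tan θ_B = 1.652/1.330 = 1.2421, giving θ_B = 51.16°.
At Brewster's angle the reflected and refracted rays are perpendicular, so θ_t = 90° − θ_B = 90° − 51.16° = 38.84°.

θ_t ≈ 38.84°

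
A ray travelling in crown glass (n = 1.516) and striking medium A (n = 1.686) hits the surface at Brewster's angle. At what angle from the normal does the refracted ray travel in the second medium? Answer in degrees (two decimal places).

θ_t ≈ 41.96°

tan θ_B = n₂/n₁ = 1.686/1.516 = 1.1121, so θ_B = 48.04°.
At Brewster's angle the reflected and refracted rays are perpendicular, so θ_t = 90° − θ_B = 90° − 48.04° = 41.96°.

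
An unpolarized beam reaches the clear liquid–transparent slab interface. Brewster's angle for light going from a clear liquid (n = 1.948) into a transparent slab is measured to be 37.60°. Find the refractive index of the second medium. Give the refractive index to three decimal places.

n ≈ 1.500

At Brewster's angle, tan θ_B = n₂/n₁ with n₁ on the incident side (a clear liquid) and n₂ on the transmitted side (a transparent slab).
n₂ = n₁ tan θ_B = 1.948 × tan 37.60° = 1.500.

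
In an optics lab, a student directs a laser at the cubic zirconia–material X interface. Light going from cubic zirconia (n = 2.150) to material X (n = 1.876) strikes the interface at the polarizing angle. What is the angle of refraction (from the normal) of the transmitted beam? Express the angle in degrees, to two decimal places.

θ_t ≈ 48.89°

First find Brewster's angle: tan θ_B = 1.876/2.150 = 0.8726, giving θ_B = 41.11°.
The refracted ray is perpendicular to the reflected ray, so θ_t = 90° − θ_B = 48.89°.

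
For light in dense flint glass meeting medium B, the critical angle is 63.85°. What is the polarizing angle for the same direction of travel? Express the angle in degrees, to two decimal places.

θ_B ≈ 41.91°

n₂/n₁ = sin θ_c = sin 63.85° = 0.8976.
tan θ_B equals the same ratio, so θ_B = arctan(0.8976) = 41.91°.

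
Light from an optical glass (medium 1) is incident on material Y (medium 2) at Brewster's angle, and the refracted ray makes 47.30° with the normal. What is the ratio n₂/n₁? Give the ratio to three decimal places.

n₂/n₁ ≈ 0.923

θ_B + θ_t = 90°, so θ_B = 90° − 47.30° = 42.70°.
Then n₂/n₁ = tan θ_B = tan 42.70° = 0.923.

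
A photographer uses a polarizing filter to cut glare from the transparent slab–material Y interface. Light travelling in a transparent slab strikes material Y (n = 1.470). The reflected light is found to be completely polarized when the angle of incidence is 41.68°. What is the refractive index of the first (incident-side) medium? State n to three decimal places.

n ≈ 1.651

Full polarization of the reflected beam means tan θ_B = n₂/n₁, where n₁ is the incident medium (a transparent slab).
n₁ = n₂ / tan θ_B = 1.470 / tan 41.68° = 1.651.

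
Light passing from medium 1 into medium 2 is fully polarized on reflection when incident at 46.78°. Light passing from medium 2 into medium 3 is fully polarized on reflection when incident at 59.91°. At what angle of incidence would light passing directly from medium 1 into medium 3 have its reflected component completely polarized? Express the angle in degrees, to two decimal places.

Each Brewster angle gives a ratio: n₂/n₁ = tan 46.78° = 1.0641, n₃/n₂ = tan 59.91° = 1.7258.
Multiplying, n₃/n₁ = 1.0641 × 1.7258 = 1.8365, and θ_B(1→3) = arctan 1.8365 = 61.43°.

θ_B ≈ 61.43°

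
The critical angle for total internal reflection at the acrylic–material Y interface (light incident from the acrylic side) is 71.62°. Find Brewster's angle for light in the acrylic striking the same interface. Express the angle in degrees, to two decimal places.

θ_B ≈ 43.50°

n₂/n₁ = sin θ_c = sin 71.62° = 0.9490.
tan θ_B equals the same ratio, so θ_B = arctan(0.9490) = 43.50°.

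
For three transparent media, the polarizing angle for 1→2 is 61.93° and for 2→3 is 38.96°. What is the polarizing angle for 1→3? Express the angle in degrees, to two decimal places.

tan θ_B(1→2) = n₂/n₁ = tan 61.93° = 1.8752.
tan θ_B(2→3) = n₃/n₂ = tan 38.96° = 0.8086.
Multiplying, n₃/n₁ = 1.8752 × 0.8086 = 1.5163, and θ_B(1→3) = arctan 1.5163 = 56.60°.

θ_B ≈ 56.60°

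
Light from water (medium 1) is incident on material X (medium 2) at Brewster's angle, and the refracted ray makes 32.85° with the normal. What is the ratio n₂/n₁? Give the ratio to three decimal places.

n₂/n₁ ≈ 1.549

θ_B + θ_t = 90°, so θ_B = 90° − 32.85° = 57.15°.
tan θ_B = n₂/n₁, so n₂/n₁ = tan 57.15° = 1.549.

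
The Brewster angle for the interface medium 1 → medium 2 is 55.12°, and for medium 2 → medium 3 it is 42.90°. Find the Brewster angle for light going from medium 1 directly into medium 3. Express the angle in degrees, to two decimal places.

n₂/n₁ = tan 55.12° = 1.4345 and n₃/n₂ = tan 42.90° = 0.9293.
n₃/n₁ = 1.3331. Then tan θ_B(1→3) = n₃/n₁, so θ_B(1→3) = arctan(1.3331) = 53.12°.

θ_B ≈ 53.12°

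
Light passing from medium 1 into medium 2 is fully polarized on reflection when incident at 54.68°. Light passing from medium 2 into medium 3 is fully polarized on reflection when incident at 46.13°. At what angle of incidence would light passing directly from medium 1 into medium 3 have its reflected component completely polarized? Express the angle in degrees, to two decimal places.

n₂/n₁ = tan 54.68° = 1.4113 and n₃/n₂ = tan 46.13° = 1.0402.
n₃/n₁ = 1.4681. Then tan θ_B(1→3) = n₃/n₁, so θ_B(1→3) = arctan(1.4681) = 55.74°.

θ_B ≈ 55.74°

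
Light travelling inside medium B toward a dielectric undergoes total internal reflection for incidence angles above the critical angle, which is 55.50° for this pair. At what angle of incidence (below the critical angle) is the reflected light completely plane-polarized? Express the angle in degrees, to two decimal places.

sin θ_c = n₂/n₁, so n₂/n₁ = sin 55.50° = 0.8241.
Brewster: tan θ_B = n₂/n₁ = 0.8241.
θ_B = arctan(0.8241) = 39.49°.

θ_B ≈ 39.49°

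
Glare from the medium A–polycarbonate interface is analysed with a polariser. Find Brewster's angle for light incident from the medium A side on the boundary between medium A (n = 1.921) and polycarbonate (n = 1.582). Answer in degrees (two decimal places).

tan θ_B = n₂/n₁ = 1.582/1.921 = 0.8235.
θ_B = arctan(0.8235) = 39.47°.

θ_B ≈ 39.47°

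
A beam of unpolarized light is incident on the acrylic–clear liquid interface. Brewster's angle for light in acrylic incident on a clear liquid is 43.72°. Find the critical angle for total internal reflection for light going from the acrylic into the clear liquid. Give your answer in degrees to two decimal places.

n₂/n₁ = tan 43.72° = 0.9563; the critical angle satisfies sin θ_c = n₂/n₁.
θ_c = arcsin(0.9563) = 73.00°.

θ_c ≈ 73.00°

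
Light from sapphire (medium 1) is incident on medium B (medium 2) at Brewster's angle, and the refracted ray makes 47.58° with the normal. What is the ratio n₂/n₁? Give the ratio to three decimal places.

n₂/n₁ ≈ 0.914

θ_B + θ_t = 90°, so θ_B = 90° − 47.58° = 42.42°.
Then n₂/n₁ = tan θ_B = tan 42.42° = 0.914.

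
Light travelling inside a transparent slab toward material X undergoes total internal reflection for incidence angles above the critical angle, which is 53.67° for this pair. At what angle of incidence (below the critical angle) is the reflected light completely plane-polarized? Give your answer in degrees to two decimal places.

At the critical angle sin θ_c = n₂/n₁, giving n₂/n₁ = sin 53.67° = 0.8056.
Then tan θ_B = n₂/n₁ = 0.8056, so θ_B = arctan 0.8056 = 38.86°.

θ_B ≈ 38.86°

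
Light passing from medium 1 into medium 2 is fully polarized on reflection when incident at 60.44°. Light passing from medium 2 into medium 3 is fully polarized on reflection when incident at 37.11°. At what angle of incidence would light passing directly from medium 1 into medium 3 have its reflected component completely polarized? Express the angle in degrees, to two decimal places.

n₂/n₁ = tan 60.44° = 1.7632 and n₃/n₂ = tan 37.11° = 0.7566.
So n₃/n₁ = (n₂/n₁)(n₃/n₂) = 1.7632 × 0.7566 = 1.3340.
θ_B(1→3) = arctan(1.3340) = 53.14°.

θ_B ≈ 53.14°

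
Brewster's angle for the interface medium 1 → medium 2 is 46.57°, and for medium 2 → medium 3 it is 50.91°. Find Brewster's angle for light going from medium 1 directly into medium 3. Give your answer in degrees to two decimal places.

θ_B ≈ 52.44°

tan θ_B(1→2) = n₂/n₁ = tan 46.57° = 1.0564.
tan θ_B(2→3) = n₃/n₂ = tan 50.91° = 1.2309.
Multiplying, n₃/n₁ = 1.0564 × 1.2309 = 1.3003, and θ_B(1→3) = arctan 1.3003 = 52.44°.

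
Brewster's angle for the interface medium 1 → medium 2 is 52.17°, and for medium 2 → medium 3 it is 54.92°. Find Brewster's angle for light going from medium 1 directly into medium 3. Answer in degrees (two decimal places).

Each Brewster angle gives a ratio: n₂/n₁ = tan 52.17° = 1.2878, n₃/n₂ = tan 54.92° = 1.4239.
So n₃/n₁ = (n₂/n₁)(n₃/n₂) = 1.2878 × 1.4239 = 1.8337.
θ_B(1→3) = arctan(1.8337) = 61.39°.

θ_B ≈ 61.39°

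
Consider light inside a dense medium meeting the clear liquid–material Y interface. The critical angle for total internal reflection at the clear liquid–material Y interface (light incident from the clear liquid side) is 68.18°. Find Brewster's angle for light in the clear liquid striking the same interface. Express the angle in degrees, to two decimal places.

θ_B ≈ 42.87°

sin θ_c = n₂/n₁, so n₂/n₁ = sin 68.18° = 0.9284.
Brewster: tan θ_B = n₂/n₁ = 0.9284.
θ_B = arctan(0.9284) = 42.87°.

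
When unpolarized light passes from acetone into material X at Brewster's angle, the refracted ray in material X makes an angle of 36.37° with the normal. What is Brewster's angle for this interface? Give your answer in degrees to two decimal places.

At Brewster's angle the reflected and refracted rays are perpendicular, so θ_B + θ_t = 90°.
θ_B = 90° − 36.37° = 53.63°.

θ_B ≈ 53.63°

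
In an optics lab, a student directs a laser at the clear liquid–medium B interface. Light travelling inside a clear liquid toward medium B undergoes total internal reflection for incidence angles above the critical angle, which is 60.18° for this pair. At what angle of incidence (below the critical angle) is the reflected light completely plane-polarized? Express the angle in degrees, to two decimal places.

θ_B ≈ 40.94°

At the critical angle sin θ_c = n₂/n₁, giving n₂/n₁ = sin 60.18° = 0.8676.
Then tan θ_B = n₂/n₁ = 0.8676, so θ_B = arctan 0.8676 = 40.94°.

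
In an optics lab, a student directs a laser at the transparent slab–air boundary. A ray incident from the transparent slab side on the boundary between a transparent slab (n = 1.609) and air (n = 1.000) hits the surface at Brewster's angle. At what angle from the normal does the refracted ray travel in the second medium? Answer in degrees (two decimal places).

θ_t ≈ 58.14°

First find Brewster's angle: tan θ_B = 1.000/1.609 = 0.6215, giving θ_B = 31.86°.
Since θ_B + θ_t = 90° at Brewster incidence, θ_t = 90° − 31.86° = 58.14°.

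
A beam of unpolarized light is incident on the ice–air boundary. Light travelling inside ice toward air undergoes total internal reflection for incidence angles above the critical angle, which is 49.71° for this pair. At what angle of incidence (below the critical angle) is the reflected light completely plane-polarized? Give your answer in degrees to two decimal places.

θ_B ≈ 37.34°

sin θ_c = n₂/n₁, so n₂/n₁ = sin 49.71° = 0.7628.
Brewster: tan θ_B = n₂/n₁ = 0.7628.
θ_B = arctan(0.7628) = 37.34°.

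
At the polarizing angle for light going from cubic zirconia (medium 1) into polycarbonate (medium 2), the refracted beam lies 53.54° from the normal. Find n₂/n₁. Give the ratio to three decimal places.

θ_B + θ_t = 90°, so θ_B = 90° − 53.54° = 36.46°.
Then n₂/n₁ = tan θ_B = tan 36.46° = 0.739.

n₂/n₁ ≈ 0.739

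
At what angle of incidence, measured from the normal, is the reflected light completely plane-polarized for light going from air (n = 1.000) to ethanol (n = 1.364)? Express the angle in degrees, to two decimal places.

The reflected p-component vanishes when tan θ_B = n₂/n₁.
tan θ_B = n₂/n₁ = 1.364/1.000 = 1.3640. Taking the arctangent, θ_B = 53.75°.

θ_B ≈ 53.75°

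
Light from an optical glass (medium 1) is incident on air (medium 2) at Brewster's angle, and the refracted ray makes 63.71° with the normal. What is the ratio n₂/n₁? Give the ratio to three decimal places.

n₂/n₁ ≈ 0.494

θ_B + θ_t = 90°, so θ_B = 90° − 63.71° = 26.29°.
Then n₂/n₁ = tan θ_B = tan 26.29° = 0.494.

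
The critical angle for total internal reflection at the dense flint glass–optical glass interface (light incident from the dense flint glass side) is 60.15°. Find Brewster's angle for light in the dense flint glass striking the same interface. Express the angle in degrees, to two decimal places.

At the critical angle sin θ_c = n₂/n₁, giving n₂/n₁ = sin 60.15° = 0.8673.
Then tan θ_B = n₂/n₁ = 0.8673, so θ_B = arctan 0.8673 = 40.94°.

θ_B ≈ 40.94°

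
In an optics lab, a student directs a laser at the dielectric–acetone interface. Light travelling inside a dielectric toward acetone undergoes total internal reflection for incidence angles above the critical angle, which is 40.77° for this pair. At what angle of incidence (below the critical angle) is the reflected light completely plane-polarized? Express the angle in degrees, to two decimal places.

At the critical angle sin θ_c = n₂/n₁, giving n₂/n₁ = sin 40.77° = 0.6530.
Then tan θ_B = n₂/n₁ = 0.6530, so θ_B = arctan 0.6530 = 33.15°.

θ_B ≈ 33.15°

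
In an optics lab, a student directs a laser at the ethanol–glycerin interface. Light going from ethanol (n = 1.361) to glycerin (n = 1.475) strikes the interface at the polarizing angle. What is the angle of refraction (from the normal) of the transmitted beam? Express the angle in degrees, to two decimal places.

θ_t ≈ 42.70°

First find Brewster's angle: tan θ_B = 1.475/1.361 = 1.0838, giving θ_B = 47.30°.
Since θ_B + θ_t = 90° at Brewster incidence, θ_t = 90° − 47.30° = 42.70°.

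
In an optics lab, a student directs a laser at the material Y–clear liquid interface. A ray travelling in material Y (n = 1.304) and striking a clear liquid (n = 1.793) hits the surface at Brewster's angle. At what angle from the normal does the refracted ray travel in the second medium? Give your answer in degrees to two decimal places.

θ_t ≈ 36.03°

tan θ_B = n₂/n₁ = 1.793/1.304 = 1.3750, so θ_B = 53.97°.
At Brewster's angle the reflected and refracted rays are perpendicular, so θ_t = 90° − θ_B = 90° − 53.97° = 36.03°.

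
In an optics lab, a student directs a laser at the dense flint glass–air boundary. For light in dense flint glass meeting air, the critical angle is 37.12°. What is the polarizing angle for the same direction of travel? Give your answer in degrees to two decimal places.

sin θ_c = n₂/n₁, so n₂/n₁ = sin 37.12° = 0.6035.
Brewster: tan θ_B = n₂/n₁ = 0.6035.
θ_B = arctan(0.6035) = 31.11°.

θ_B ≈ 31.11°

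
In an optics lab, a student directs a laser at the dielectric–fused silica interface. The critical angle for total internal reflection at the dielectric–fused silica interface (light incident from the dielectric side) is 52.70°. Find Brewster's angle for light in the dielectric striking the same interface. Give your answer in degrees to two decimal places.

sin θ_c = n₂/n₁, so n₂/n₁ = sin 52.70° = 0.7955.
Brewster: tan θ_B = n₂/n₁ = 0.7955.
θ_B = arctan(0.7955) = 38.50°.

θ_B ≈ 38.50°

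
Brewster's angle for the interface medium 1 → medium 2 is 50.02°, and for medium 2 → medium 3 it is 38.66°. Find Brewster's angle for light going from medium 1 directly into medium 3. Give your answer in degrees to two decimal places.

θ_B ≈ 43.65°

tan θ_B(1→2) = n₂/n₁ = tan 50.02° = 1.1926.
tan θ_B(2→3) = n₃/n₂ = tan 38.66° = 0.8000.
n₃/n₁ = 0.9541. Then tan θ_B(1→3) = n₃/n₁, so θ_B(1→3) = arctan(0.9541) = 43.65°.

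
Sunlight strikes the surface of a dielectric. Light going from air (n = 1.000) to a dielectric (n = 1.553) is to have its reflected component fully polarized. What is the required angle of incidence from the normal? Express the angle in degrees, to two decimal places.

θ_B ≈ 57.22°

tan θ_B = n₂/n₁ = 1.553/1.000 = 1.5530.
So θ_B = arctan 1.5530 = 57.22°.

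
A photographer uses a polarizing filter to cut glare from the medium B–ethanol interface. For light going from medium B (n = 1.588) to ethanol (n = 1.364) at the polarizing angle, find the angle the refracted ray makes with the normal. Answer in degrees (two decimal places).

First find Brewster's angle: tan θ_B = 1.364/1.588 = 0.8589, giving θ_B = 40.66°.
At Brewster's angle the reflected and refracted rays are perpendicular, so θ_t = 90° − θ_B = 90° − 40.66° = 49.34°.

θ_t ≈ 49.34°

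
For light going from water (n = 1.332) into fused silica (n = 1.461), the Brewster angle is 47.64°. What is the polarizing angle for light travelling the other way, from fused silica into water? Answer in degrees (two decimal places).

θ_B' ≈ 42.36°

Reversing the direction swaps n₁ and n₂, so tan θ_B' = 1/tan θ_B and θ_B' = 90° − θ_B.
Hence θ_B' = 90° − 47.64° = 42.36°.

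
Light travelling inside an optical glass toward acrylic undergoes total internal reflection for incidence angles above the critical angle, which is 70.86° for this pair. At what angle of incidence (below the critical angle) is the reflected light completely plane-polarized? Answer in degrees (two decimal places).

θ_B ≈ 43.37°

At the critical angle sin θ_c = n₂/n₁, giving n₂/n₁ = sin 70.86° = 0.9447.
Then tan θ_B = n₂/n₁ = 0.9447, so θ_B = arctan 0.9447 = 43.37°.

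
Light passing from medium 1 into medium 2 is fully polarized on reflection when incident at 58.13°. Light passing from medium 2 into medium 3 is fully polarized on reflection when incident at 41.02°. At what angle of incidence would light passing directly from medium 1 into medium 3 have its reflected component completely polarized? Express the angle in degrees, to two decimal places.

tan θ_B(1→2) = n₂/n₁ = tan 58.13° = 1.6084.
tan θ_B(2→3) = n₃/n₂ = tan 41.02° = 0.8699.
n₃/n₁ = 1.3992. Then tan θ_B(1→3) = n₃/n₁, so θ_B(1→3) = arctan(1.3992) = 54.45°.

θ_B ≈ 54.45°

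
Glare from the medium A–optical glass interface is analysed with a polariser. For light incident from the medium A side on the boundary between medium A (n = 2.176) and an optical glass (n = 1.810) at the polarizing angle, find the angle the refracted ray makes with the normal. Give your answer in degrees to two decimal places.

θ_t ≈ 50.25°

θ_B = arctan(n₂/n₁) = arctan(1.810/2.176) = 39.75°.
Since θ_B + θ_t = 90° at Brewster incidence, θ_t = 90° − 39.75° = 50.25°.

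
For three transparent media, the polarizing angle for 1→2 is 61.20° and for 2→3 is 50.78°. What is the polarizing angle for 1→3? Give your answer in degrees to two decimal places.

θ_B ≈ 65.83°

tan θ_B(1→2) = n₂/n₁ = tan 61.20° = 1.8190.
tan θ_B(2→3) = n₃/n₂ = tan 50.78° = 1.2252.
So n₃/n₁ = (n₂/n₁)(n₃/n₂) = 1.8190 × 1.2252 = 2.2287.
θ_B(1→3) = arctan(2.2287) = 65.83°.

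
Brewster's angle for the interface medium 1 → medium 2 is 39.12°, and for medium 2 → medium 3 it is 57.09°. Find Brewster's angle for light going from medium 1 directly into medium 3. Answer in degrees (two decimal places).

n₂/n₁ = tan 39.12° = 0.8133 and n₃/n₂ = tan 57.09° = 1.5452.
So n₃/n₁ = (n₂/n₁)(n₃/n₂) = 0.8133 × 1.5452 = 1.2566.
θ_B(1→3) = arctan(1.2566) = 51.49°.

θ_B ≈ 51.49°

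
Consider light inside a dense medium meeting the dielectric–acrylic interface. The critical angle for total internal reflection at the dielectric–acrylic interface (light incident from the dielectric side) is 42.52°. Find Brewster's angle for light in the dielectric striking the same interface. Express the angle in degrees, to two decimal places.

sin θ_c = n₂/n₁, so n₂/n₁ = sin 42.52° = 0.6758.
Brewster: tan θ_B = n₂/n₁ = 0.6758.
θ_B = arctan(0.6758) = 34.05°.

θ_B ≈ 34.05°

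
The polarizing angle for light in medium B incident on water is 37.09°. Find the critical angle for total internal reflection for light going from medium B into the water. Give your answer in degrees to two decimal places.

θ_c ≈ 49.11°

n₂/n₁ = tan 37.09° = 0.7560; the critical angle satisfies sin θ_c = n₂/n₁.
θ_c = arcsin(0.7560) = 49.11°.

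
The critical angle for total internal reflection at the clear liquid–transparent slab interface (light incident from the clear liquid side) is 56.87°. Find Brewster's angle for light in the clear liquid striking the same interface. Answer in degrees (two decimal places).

θ_B ≈ 39.94°

sin θ_c = n₂/n₁, so n₂/n₁ = sin 56.87° = 0.8374.
Brewster: tan θ_B = n₂/n₁ = 0.8374.
θ_B = arctan(0.8374) = 39.94°.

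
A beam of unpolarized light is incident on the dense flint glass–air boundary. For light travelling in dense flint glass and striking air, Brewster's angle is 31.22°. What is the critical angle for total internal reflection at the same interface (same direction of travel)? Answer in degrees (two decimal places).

From Brewster, n₂/n₁ = tan θ_B = tan 31.22° = 0.6061.
Then sin θ_c = n₂/n₁ = 0.6061, so θ_c = arcsin 0.6061 = 37.31°.

θ_c ≈ 37.31°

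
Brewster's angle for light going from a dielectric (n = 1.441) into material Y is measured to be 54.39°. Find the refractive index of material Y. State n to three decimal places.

n ≈ 2.012

Full polarization of the reflected beam means tan θ_B = n₂/n₁, where n₁ is the incident medium (a dielectric).
n₂ = n₁ tan θ_B = 1.441 × tan 54.39° = 2.012.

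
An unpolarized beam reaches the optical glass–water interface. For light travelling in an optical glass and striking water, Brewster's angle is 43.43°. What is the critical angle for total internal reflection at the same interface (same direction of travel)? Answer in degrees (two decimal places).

θ_c ≈ 71.20°

n₂/n₁ = tan 43.43° = 0.9466; the critical angle satisfies sin θ_c = n₂/n₁.
θ_c = arcsin(0.9466) = 71.20°.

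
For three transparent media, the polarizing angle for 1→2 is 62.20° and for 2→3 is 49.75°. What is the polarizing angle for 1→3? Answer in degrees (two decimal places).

θ_B ≈ 65.95°

Each Brewster angle gives a ratio: n₂/n₁ = tan 62.20° = 1.8967, n₃/n₂ = tan 49.75° = 1.1812.
n₃/n₁ = 2.2404. Then tan θ_B(1→3) = n₃/n₁, so θ_B(1→3) = arctan(2.2404) = 65.95°.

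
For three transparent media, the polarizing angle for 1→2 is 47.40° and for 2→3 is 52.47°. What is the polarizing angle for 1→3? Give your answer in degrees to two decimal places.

θ_B ≈ 54.76°

n₂/n₁ = tan 47.40° = 1.0875 and n₃/n₂ = tan 52.47° = 1.3018.
Multiplying, n₃/n₁ = 1.0875 × 1.3018 = 1.4157, and θ_B(1→3) = arctan 1.4157 = 54.76°.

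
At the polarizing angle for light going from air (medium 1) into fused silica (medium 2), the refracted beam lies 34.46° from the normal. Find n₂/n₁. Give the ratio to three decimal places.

At Brewster incidence θ_B = 90° − θ_t = 90° − 34.46° = 55.54°.
Then n₂/n₁ = tan θ_B = tan 55.54° = 1.457.

n₂/n₁ ≈ 1.457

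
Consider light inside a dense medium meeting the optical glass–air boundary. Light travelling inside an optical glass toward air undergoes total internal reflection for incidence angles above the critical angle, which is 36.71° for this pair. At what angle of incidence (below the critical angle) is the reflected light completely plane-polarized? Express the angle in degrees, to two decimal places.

n₂/n₁ = sin θ_c = sin 36.71° = 0.5978.
tan θ_B equals the same ratio, so θ_B = arctan(0.5978) = 30.87°.

θ_B ≈ 30.87°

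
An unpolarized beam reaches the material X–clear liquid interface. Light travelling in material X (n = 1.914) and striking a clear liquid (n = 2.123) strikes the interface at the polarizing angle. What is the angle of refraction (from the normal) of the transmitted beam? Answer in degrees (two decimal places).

θ_t ≈ 42.04°

tan θ_B = n₂/n₁ = 2.123/1.914 = 1.1092, so θ_B = 47.96°.
The refracted ray is perpendicular to the reflected ray, so θ_t = 90° − θ_B = 42.04°.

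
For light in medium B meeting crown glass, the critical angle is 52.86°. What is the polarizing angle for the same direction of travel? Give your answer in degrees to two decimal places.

θ_B ≈ 38.56°

n₂/n₁ = sin θ_c = sin 52.86° = 0.7972.
tan θ_B equals the same ratio, so θ_B = arctan(0.7972) = 38.56°.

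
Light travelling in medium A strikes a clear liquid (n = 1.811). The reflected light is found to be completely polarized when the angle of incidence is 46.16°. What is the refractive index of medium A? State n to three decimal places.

Full polarization of the reflected beam means tan θ_B = n₂/n₁, where n₁ is the incident medium (medium A).
n₁ = n₂ / tan θ_B = 1.811 / tan 46.16° = 1.739.

n ≈ 1.739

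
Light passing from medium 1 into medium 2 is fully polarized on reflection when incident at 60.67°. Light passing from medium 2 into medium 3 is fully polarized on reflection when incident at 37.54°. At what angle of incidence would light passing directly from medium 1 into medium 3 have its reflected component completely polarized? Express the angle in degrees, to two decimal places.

θ_B ≈ 53.83°

n₂/n₁ = tan 60.67° = 1.7798 and n₃/n₂ = tan 37.54° = 0.7684.
So n₃/n₁ = (n₂/n₁)(n₃/n₂) = 1.7798 × 0.7684 = 1.3677.
θ_B(1→3) = arctan(1.3677) = 53.83°.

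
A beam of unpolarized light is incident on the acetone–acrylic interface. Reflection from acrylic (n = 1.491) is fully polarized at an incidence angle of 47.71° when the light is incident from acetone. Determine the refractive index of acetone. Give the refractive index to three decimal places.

At Brewster's angle, tan θ_B = n₂/n₁ with n₁ on the incident side (acetone) and n₂ on the transmitted side (acrylic).
n₁ = n₂ / tan θ_B = 1.491 / tan 47.71° = 1.356.

n ≈ 1.356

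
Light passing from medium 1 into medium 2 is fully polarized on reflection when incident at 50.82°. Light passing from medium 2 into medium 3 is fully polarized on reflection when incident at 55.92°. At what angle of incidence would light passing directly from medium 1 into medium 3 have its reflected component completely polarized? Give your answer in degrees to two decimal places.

Each Brewster angle gives a ratio: n₂/n₁ = tan 50.82° = 1.2270, n₃/n₂ = tan 55.92° = 1.4781.
Multiplying, n₃/n₁ = 1.2270 × 1.4781 = 1.8136, and θ_B(1→3) = arctan 1.8136 = 61.13°.

θ_B ≈ 61.13°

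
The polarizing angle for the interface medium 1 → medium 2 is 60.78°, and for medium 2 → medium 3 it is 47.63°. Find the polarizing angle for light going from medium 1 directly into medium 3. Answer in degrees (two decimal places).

θ_B ≈ 62.97°

n₂/n₁ = tan 60.78° = 1.7878 and n₃/n₂ = tan 47.63° = 1.0963.
So n₃/n₁ = (n₂/n₁)(n₃/n₂) = 1.7878 × 1.0963 = 1.9600.
θ_B(1→3) = arctan(1.9600) = 62.97°.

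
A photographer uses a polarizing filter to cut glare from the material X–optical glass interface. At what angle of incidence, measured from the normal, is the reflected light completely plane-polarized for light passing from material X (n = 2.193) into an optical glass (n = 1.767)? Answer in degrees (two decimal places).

θ_B ≈ 38.86°

The reflected p-component vanishes when tan θ_B = n₂/n₁.
Here n₂/n₁ = 1.767/2.193 = 0.8057, and Brewster's law gives tan θ_B = n₂/n₁.
So θ_B = arctan 0.8057 = 38.86°.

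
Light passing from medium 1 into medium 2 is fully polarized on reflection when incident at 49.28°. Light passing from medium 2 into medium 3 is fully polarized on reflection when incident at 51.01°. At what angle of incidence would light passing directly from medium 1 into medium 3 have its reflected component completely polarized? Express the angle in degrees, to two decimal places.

θ_B ≈ 55.13°

Each Brewster angle gives a ratio: n₂/n₁ = tan 49.28° = 1.1618, n₃/n₂ = tan 51.01° = 1.2353.
Multiplying, n₃/n₁ = 1.1618 × 1.2353 = 1.4352, and θ_B(1→3) = arctan 1.4352 = 55.13°.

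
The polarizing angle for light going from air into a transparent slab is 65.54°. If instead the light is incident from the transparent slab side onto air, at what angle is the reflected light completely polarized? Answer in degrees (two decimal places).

θ_B' ≈ 24.46°

tan θ_B' = n₁/n₂ = 1/tan θ_B, so θ_B' = 90° − θ_B.
θ_B' = 90° − 65.54° = 24.46°.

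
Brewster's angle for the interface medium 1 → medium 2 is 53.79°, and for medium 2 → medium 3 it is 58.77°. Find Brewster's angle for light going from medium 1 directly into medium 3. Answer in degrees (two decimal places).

Each Brewster angle gives a ratio: n₂/n₁ = tan 53.79° = 1.3658, n₃/n₂ = tan 58.77° = 1.6492.
So n₃/n₁ = (n₂/n₁)(n₃/n₂) = 1.3658 × 1.6492 = 2.2526.
θ_B(1→3) = arctan(2.2526) = 66.06°.

θ_B ≈ 66.06°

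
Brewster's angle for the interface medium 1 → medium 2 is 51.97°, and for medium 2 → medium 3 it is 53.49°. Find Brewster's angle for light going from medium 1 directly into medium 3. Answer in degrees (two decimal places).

θ_B ≈ 59.93°

n₂/n₁ = tan 51.97° = 1.2786 and n₃/n₂ = tan 53.49° = 1.3509.
n₃/n₁ = 1.7272. Then tan θ_B(1→3) = n₃/n₁, so θ_B(1→3) = arctan(1.7272) = 59.93°.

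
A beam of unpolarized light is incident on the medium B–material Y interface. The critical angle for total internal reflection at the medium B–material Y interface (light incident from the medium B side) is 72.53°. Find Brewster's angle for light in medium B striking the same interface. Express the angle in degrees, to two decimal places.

n₂/n₁ = sin θ_c = sin 72.53° = 0.9539.
tan θ_B equals the same ratio, so θ_B = arctan(0.9539) = 43.65°.

θ_B ≈ 43.65°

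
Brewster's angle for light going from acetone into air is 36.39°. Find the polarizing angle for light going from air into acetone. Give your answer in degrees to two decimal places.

θ_B' ≈ 53.61°

tan θ_B' = n₁/n₂ = 1/tan θ_B, so θ_B' = 90° − θ_B.
θ_B' = 90° − 36.39° = 53.61°.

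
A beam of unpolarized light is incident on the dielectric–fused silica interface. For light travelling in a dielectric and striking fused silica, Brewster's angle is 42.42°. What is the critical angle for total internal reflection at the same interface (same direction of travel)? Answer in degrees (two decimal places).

θ_c ≈ 66.03°

n₂/n₁ = tan 42.42° = 0.9138; the critical angle satisfies sin θ_c = n₂/n₁.
θ_c = arcsin(0.9138) = 66.03°.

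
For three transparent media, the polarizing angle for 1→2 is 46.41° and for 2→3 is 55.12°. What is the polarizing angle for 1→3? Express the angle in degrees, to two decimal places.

θ_B ≈ 56.43°

tan θ_B(1→2) = n₂/n₁ = tan 46.41° = 1.0505.
tan θ_B(2→3) = n₃/n₂ = tan 55.12° = 1.4345.
n₃/n₁ = 1.5069. Then tan θ_B(1→3) = n₃/n₁, so θ_B(1→3) = arctan(1.5069) = 56.43°.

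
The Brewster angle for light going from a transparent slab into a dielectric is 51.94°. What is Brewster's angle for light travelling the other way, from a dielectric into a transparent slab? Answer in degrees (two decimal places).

θ_B' ≈ 38.06°

Reversing the direction swaps n₁ and n₂, so tan θ_B' = 1/tan θ_B and θ_B' = 90° − θ_B.
Hence θ_B' = 90° − 51.94° = 38.06°.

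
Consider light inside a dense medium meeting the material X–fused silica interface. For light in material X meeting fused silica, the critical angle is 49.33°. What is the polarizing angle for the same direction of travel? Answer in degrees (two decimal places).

sin θ_c = n₂/n₁, so n₂/n₁ = sin 49.33° = 0.7585.
Brewster: tan θ_B = n₂/n₁ = 0.7585.
θ_B = arctan(0.7585) = 37.18°.

θ_B ≈ 37.18°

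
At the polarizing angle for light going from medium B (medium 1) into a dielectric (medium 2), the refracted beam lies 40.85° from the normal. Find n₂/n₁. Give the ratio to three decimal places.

θ_B + θ_t = 90°, so θ_B = 90° − 40.85° = 49.15°.
Then n₂/n₁ = tan θ_B = tan 49.15° = 1.156.

n₂/n₁ ≈ 1.156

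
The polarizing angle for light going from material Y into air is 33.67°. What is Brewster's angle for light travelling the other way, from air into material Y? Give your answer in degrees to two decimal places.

θ_B' ≈ 56.33°

Reversing the direction swaps n₁ and n₂, so tan θ_B' = 1/tan θ_B and θ_B' = 90° − θ_B.
Hence θ_B' = 90° − 33.67° = 56.33°.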